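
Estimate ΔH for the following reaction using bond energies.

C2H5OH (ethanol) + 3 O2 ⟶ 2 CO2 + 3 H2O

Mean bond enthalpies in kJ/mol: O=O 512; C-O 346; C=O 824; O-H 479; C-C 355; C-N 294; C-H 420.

ΔH ≈ −1354 kJ

Bonds broken (reactants):
  C-C: 1 × 355 = 355
  C-H: 5 × 420 = 2100
  C-O: 1 × 346 = 346
  O-H: 1 × 479 = 479
  O=O: 3 × 512 = 1536
  Σ(broken) = 4816 kJ
Bonds formed (products):
  C=O: 4 × 824 = 3296
  O-H: 6 × 479 = 2874
  Σ(formed) = 6170 kJ
ΔH = Σ(broken) − Σ(formed) = 4816 − 6170 = −1354 kJ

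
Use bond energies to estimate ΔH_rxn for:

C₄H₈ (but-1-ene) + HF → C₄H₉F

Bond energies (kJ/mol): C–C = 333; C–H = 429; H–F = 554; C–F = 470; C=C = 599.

ΔH ≈ −79 kJ

Bonds broken (reactants):
  C–C: 2 × 333 = 666
  C–H: 8 × 429 = 3432
  C=C: 1 × 599 = 599
  H–F: 1 × 554 = 554
  Σ(broken) = 5251 kJ
Bonds formed (products):
  C–C: 3 × 333 = 999
  C–F: 1 × 470 = 470
  C–H: 9 × 429 = 3861
  Σ(formed) = 5330 kJ
ΔH = Σ(broken) − Σ(formed) = 5251 − 5330 = −79 kJ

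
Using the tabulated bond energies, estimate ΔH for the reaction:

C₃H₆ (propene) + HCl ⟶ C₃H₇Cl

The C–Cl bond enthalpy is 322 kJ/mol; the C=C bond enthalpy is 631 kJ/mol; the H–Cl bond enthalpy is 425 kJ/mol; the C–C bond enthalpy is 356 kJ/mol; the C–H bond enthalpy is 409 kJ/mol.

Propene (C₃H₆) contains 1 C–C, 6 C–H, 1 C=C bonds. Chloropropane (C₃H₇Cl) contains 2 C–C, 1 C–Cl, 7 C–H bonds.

Bonds broken (reactants):
  C–C: 1 × 356 = 356
  C–H: 6 × 409 = 2454
  C=C: 1 × 631 = 631
  H–Cl: 1 × 425 = 425
  Σ(broken) = 3866 kJ
Bonds formed (products):
  C–C: 2 × 356 = 712
  C–Cl: 1 × 322 = 322
  C–H: 7 × 409 = 2863
  Σ(formed) = 3897 kJ
ΔH = Σ(broken) − Σ(formed) = 3866 − 3897 = −31 kJ

ΔH ≈ −31 kJ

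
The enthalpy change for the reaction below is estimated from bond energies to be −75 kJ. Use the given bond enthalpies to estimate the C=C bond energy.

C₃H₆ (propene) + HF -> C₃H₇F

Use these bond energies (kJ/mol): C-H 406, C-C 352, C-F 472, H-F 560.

Let D be the C=C bond energy.
Σ(broken) = 1×352 + 6×406 + 1×D + 1×560 = 3348 + D
Σ(formed) = 2×352 + 1×472 + 7×406 = 4018
ΔH = Σ(broken) − Σ(formed) = (3348 + D) − (4018) = −670 + D
Setting this equal to −75 kJ gives D = 595 kJ/mol.

D(C=C) ≈ 595 kJ/mol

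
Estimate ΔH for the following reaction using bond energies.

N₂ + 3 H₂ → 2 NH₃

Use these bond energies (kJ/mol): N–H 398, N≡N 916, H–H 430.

ΔH ≈ −182 kJ

Bonds broken (reactants):
  H–H: 3 × 430 = 1290
  N≡N: 1 × 916 = 916
  Σ(broken) = 2206 kJ
Bonds formed (products):
  N–H: 6 × 398 = 2388
  Σ(formed) = 2388 kJ
ΔH = Σ(broken) − Σ(formed) = 2206 − 2388 = −182 kJ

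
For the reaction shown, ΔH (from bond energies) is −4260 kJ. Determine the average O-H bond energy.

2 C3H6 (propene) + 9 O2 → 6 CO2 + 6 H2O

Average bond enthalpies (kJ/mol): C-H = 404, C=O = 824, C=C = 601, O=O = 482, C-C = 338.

Let D be the O-H bond energy.
Σ(broken) = 2×338 + 12×404 + 2×601 + 9×482 = 11064
Σ(formed) = 12×824 + 12×D = 9888 + 12D
ΔH = Σ(broken) − Σ(formed) = (11064) − (9888 + 12D) = +1176 − 12D
Setting this equal to −4260 kJ gives 12D = 5436, so D = 453 kJ/mol.

D(O-H) ≈ 453 kJ/mol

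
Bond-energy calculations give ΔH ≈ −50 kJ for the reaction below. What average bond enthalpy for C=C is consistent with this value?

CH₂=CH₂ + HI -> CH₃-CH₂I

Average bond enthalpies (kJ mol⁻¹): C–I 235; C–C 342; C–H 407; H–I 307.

D(C=C) ≈ 627 kJ/mol

Let D be the C=C bond energy.
Σ(broken) = 4×407 + 1×D + 1×307 = 1935 + D
Σ(formed) = 1×342 + 5×407 + 1×235 = 2612
ΔH = Σ(broken) − Σ(formed) = (1935 + D) − (2612) = −677 + D
Setting this equal to −50 kJ gives D = 627 kJ/mol.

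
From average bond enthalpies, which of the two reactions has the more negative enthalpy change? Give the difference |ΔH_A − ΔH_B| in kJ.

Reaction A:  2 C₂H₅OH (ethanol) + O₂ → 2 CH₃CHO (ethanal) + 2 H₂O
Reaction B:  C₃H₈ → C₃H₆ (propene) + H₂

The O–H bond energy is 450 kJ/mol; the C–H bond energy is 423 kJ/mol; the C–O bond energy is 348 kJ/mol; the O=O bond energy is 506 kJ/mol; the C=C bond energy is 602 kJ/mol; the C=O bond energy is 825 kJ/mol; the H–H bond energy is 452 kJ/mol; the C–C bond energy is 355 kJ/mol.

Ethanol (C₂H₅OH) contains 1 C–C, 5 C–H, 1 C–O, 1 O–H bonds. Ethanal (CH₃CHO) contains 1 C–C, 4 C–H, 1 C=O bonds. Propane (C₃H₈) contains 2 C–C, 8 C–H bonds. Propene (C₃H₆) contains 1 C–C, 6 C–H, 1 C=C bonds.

Reaction A, by 649 kJ

Reaction A:
  Bonds broken (reactants):
    C–C: 2 × 355 = 710
    C–H: 10 × 423 = 4230
    C–O: 2 × 348 = 696
    O–H: 2 × 450 = 900
    O=O: 1 × 506 = 506
    Σ(broken) = 7042 kJ
  Bonds formed (products):
    C–C: 2 × 355 = 710
    C–H: 8 × 423 = 3384
    C=O: 2 × 825 = 1650
    O–H: 4 × 450 = 1800
    Σ(formed) = 7544 kJ
  ΔH_A = 7042 − 7544 = −502 kJ
Reaction B:
  Bonds broken (reactants):
    C–C: 2 × 355 = 710
    C–H: 8 × 423 = 3384
    Σ(broken) = 4094 kJ
  Bonds formed (products):
    C–C: 1 × 355 = 355
    C–H: 6 × 423 = 2538
    C=C: 1 × 602 = 602
    H–H: 1 × 452 = 452
    Σ(formed) = 3947 kJ
  ΔH_B = 4094 − 3947 = +147 kJ
ΔH_A − ΔH_B = −649 kJ, so reaction A has the more negative ΔH; |ΔH_A − ΔH_B| = 649 kJ.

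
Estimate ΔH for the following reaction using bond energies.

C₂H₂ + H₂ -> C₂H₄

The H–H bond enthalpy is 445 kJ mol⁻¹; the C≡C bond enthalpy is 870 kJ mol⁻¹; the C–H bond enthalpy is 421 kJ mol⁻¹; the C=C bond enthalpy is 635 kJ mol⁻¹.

Bonds broken (reactants):
  C≡C: 1 × 870 = 870
  C–H: 2 × 421 = 842
  H–H: 1 × 445 = 445
  Σ(broken) = 2157 kJ
Bonds formed (products):
  C–H: 4 × 421 = 1684
  C=C: 1 × 635 = 635
  Σ(formed) = 2319 kJ
ΔH = Σ(broken) − Σ(formed) = 2157 − 2319 = −162 kJ

ΔH ≈ −162 kJ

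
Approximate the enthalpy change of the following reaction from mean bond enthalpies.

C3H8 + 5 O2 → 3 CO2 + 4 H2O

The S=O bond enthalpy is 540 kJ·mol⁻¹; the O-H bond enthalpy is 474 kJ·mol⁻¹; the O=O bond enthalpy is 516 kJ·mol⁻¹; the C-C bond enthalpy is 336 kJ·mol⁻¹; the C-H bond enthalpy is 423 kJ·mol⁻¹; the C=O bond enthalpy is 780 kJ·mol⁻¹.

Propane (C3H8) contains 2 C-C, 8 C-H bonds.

Bonds broken (reactants):
  C-C: 2 × 336 = 672
  C-H: 8 × 423 = 3384
  O=O: 5 × 516 = 2580
  Σ(broken) = 6636 kJ
Bonds formed (products):
  C=O: 6 × 780 = 4680
  O-H: 8 × 474 = 3792
  Σ(formed) = 8472 kJ
ΔH = Σ(broken) − Σ(formed) = 6636 − 8472 = −1836 kJ

ΔH ≈ −1836 kJ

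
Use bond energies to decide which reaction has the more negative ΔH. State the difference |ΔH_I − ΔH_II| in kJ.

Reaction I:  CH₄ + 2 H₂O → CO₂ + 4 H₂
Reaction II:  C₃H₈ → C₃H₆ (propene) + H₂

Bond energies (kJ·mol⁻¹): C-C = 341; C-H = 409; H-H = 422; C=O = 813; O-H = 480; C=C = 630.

Reaction II, by 135 kJ

Reaction I:
  Bonds broken (reactants):
    C-H: 4 × 409 = 1636
    O-H: 4 × 480 = 1920
    Σ(broken) = 3556 kJ
  Bonds formed (products):
    C=O: 2 × 813 = 1626
    H-H: 4 × 422 = 1688
    Σ(formed) = 3314 kJ
  ΔH_I = 3556 − 3314 = +242 kJ
Reaction II:
  Bonds broken (reactants):
    C-C: 2 × 341 = 682
    C-H: 8 × 409 = 3272
    Σ(broken) = 3954 kJ
  Bonds formed (products):
    C-C: 1 × 341 = 341
    C-H: 6 × 409 = 2454
    C=C: 1 × 630 = 630
    H-H: 1 × 422 = 422
    Σ(formed) = 3847 kJ
  ΔH_II = 3954 − 3847 = +107 kJ
ΔH_I − ΔH_II = +135 kJ, so reaction II has the more negative ΔH; |ΔH_I − ΔH_II| = 135 kJ.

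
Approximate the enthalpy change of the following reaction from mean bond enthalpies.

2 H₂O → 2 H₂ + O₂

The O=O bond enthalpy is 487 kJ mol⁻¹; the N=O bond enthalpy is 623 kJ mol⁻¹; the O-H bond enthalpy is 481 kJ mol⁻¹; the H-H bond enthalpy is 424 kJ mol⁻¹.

ΔH ≈ +589 kJ

Bonds broken (reactants):
  O-H: 4 × 481 = 1924
  Σ(broken) = 1924 kJ
Bonds formed (products):
  H-H: 2 × 424 = 848
  O=O: 1 × 487 = 487
  Σ(formed) = 1335 kJ
ΔH = Σ(broken) − Σ(formed) = 1924 − 1335 = +589 kJ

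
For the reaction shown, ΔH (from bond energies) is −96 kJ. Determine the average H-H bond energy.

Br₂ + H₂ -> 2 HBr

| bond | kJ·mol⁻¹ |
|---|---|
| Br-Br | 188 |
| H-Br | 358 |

Let D be the H-H bond energy.
Σ(broken) = 1×188 + 1×D = 188 + D
Σ(formed) = 2×358 = 716
ΔH = Σ(broken) − Σ(formed) = (188 + D) − (716) = −528 + D
Setting this equal to −96 kJ gives D = 432 kJ/mol.

D(H-H) ≈ 432 kJ/mol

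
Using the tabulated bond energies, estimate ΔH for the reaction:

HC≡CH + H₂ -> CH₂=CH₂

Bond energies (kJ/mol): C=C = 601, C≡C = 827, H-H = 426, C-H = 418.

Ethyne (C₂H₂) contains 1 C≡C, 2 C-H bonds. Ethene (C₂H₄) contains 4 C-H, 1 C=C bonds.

Bonds broken (reactants):
  C≡C: 1 × 827 = 827
  C-H: 2 × 418 = 836
  H-H: 1 × 426 = 426
  Σ(broken) = 2089 kJ
Bonds formed (products):
  C-H: 4 × 418 = 1672
  C=C: 1 × 601 = 601
  Σ(formed) = 2273 kJ
ΔH = Σ(broken) − Σ(formed) = 2089 − 2273 = −184 kJ

ΔH ≈ −184 kJ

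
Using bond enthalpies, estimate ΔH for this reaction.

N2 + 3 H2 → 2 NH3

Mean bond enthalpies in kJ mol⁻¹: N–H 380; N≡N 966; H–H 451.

ΔH ≈ +39 kJ

Bonds broken (reactants):
  H–H: 3 × 451 = 1353
  N≡N: 1 × 966 = 966
  Σ(broken) = 2319 kJ
Bonds formed (products):
  N–H: 6 × 380 = 2280
  Σ(formed) = 2280 kJ
ΔH = Σ(broken) − Σ(formed) = 2319 − 2280 = +39 kJ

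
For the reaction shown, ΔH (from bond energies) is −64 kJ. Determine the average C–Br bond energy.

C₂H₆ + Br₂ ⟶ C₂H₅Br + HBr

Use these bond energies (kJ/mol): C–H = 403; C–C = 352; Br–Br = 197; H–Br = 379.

D(C–Br) ≈ 285 kJ/mol

Let D be the C–Br bond energy.
Σ(broken) = 1×197 + 1×352 + 6×403 = 2967
Σ(formed) = 1×D + 1×352 + 5×403 + 1×379 = 2746 + D
ΔH = Σ(broken) − Σ(formed) = (2967) − (2746 + D) = +221 − D
Setting this equal to −64 kJ gives D = 285 kJ/mol.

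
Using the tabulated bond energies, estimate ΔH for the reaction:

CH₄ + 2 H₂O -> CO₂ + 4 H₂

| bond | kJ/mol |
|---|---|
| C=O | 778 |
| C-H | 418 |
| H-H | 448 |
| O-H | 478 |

ΔH ≈ +236 kJ

Bonds broken (reactants):
  C-H: 4 × 418 = 1672
  O-H: 4 × 478 = 1912
  Σ(broken) = 3584 kJ
Bonds formed (products):
  C=O: 2 × 778 = 1556
  H-H: 4 × 448 = 1792
  Σ(formed) = 3348 kJ
ΔH = Σ(broken) − Σ(formed) = 3584 − 3348 = +236 kJ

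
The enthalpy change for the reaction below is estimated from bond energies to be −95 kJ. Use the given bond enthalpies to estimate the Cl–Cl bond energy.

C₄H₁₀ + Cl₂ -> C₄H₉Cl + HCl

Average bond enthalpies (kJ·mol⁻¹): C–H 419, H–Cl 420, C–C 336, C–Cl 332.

Let D be the Cl–Cl bond energy.
Σ(broken) = 3×336 + 10×419 + 1×D = 5198 + D
Σ(formed) = 3×336 + 1×332 + 9×419 + 1×420 = 5531
ΔH = Σ(broken) − Σ(formed) = (5198 + D) − (5531) = −333 + D
Setting this equal to −95 kJ gives D = 238 kJ/mol.

D(Cl–Cl) ≈ 238 kJ/mol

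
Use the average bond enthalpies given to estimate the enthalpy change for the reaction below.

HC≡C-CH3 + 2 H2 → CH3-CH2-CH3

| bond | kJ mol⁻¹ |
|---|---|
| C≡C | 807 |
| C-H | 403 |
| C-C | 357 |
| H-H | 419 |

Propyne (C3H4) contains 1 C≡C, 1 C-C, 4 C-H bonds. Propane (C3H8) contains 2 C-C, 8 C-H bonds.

ΔH ≈ −324 kJ

Bonds broken (reactants):
  C≡C: 1 × 807 = 807
  C-C: 1 × 357 = 357
  C-H: 4 × 403 = 1612
  H-H: 2 × 419 = 838
  Σ(broken) = 3614 kJ
Bonds formed (products):
  C-C: 2 × 357 = 714
  C-H: 8 × 403 = 3224
  Σ(formed) = 3938 kJ
ΔH = Σ(broken) − Σ(formed) = 3614 − 3938 = −324 kJ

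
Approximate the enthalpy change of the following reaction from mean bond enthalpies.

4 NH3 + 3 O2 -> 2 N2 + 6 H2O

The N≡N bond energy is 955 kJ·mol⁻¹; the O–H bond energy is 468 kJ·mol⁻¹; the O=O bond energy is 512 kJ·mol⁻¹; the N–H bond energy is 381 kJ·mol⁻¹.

Bonds broken (reactants):
  N–H: 12 × 381 = 4572
  O=O: 3 × 512 = 1536
  Σ(broken) = 6108 kJ
Bonds formed (products):
  N≡N: 2 × 955 = 1910
  O–H: 12 × 468 = 5616
  Σ(formed) = 7526 kJ
ΔH = Σ(broken) − Σ(formed) = 6108 − 7526 = −1418 kJ

ΔH ≈ −1418 kJ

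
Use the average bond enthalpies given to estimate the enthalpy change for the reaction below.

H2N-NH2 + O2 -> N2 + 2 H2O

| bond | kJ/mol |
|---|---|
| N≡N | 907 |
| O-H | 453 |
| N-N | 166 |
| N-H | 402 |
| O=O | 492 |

Bonds broken (reactants):
  N-H: 4 × 402 = 1608
  N-N: 1 × 166 = 166
  O=O: 1 × 492 = 492
  Σ(broken) = 2266 kJ
Bonds formed (products):
  N≡N: 1 × 907 = 907
  O-H: 4 × 453 = 1812
  Σ(formed) = 2719 kJ
ΔH = Σ(broken) − Σ(formed) = 2266 − 2719 = −453 kJ

ΔH ≈ −453 kJ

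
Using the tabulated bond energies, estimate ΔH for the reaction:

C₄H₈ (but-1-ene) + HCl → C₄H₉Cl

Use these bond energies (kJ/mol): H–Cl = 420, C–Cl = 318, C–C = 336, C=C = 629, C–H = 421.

Bonds broken (reactants):
  C–C: 2 × 336 = 672
  C–H: 8 × 421 = 3368
  C=C: 1 × 629 = 629
  H–Cl: 1 × 420 = 420
  Σ(broken) = 5089 kJ
Bonds formed (products):
  C–C: 3 × 336 = 1008
  C–Cl: 1 × 318 = 318
  C–H: 9 × 421 = 3789
  Σ(formed) = 5115 kJ
ΔH = Σ(broken) − Σ(formed) = 5089 − 5115 = −26 kJ

ΔH ≈ −26 kJ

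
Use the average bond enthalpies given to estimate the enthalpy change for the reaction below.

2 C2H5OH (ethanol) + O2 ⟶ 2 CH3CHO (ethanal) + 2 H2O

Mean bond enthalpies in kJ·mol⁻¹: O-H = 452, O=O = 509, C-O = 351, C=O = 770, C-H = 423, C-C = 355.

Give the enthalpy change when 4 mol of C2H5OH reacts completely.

ΔH = −774 kJ

Bonds broken (reactants):
  C-C: 2 × 355 = 710
  C-H: 10 × 423 = 4230
  C-O: 2 × 351 = 702
  O-H: 2 × 452 = 904
  O=O: 1 × 509 = 509
  Σ(broken) = 7055 kJ
Bonds formed (products):
  C-C: 2 × 355 = 710
  C-H: 8 × 423 = 3384
  C=O: 2 × 770 = 1540
  O-H: 4 × 452 = 1808
  Σ(formed) = 7442 kJ
ΔH = Σ(broken) − Σ(formed) = 7055 − 7442 = −387 kJ
For 2× the reaction as written: 2 × (−387) = −774 kJ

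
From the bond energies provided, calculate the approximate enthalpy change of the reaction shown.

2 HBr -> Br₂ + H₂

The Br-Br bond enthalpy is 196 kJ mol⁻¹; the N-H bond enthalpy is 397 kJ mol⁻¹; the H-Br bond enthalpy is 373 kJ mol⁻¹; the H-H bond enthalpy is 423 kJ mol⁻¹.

ΔH ≈ +127 kJ

Bonds broken (reactants):
  H-Br: 2 × 373 = 746
  Σ(broken) = 746 kJ
Bonds formed (products):
  Br-Br: 1 × 196 = 196
  H-H: 1 × 423 = 423
  Σ(formed) = 619 kJ
ΔH = Σ(broken) − Σ(formed) = 746 − 619 = +127 kJ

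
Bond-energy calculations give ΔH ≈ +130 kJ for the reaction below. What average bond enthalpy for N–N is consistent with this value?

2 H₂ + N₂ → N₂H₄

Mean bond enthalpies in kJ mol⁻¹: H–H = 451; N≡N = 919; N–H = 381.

Let D be the N–N bond energy.
Σ(broken) = 2×451 + 1×919 = 1821
Σ(formed) = 4×381 + 1×D = 1524 + D
ΔH = Σ(broken) − Σ(formed) = (1821) − (1524 + D) = +297 − D
Setting this equal to +130 kJ gives D = 167 kJ/mol.

D(N–N) ≈ 167 kJ/mol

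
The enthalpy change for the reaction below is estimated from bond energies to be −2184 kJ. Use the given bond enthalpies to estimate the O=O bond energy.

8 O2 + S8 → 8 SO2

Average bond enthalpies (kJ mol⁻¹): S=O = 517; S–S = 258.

Let D be the O=O bond energy.
Σ(broken) = 8×D + 8×258 = 2064 + 8D
Σ(formed) = 16×517 = 8272
ΔH = Σ(broken) − Σ(formed) = (2064 + 8D) − (8272) = −6208 + 8D
Setting this equal to −2184 kJ gives 8D = 4024, so D = 503 kJ/mol.

D(O=O) ≈ 503 kJ/mol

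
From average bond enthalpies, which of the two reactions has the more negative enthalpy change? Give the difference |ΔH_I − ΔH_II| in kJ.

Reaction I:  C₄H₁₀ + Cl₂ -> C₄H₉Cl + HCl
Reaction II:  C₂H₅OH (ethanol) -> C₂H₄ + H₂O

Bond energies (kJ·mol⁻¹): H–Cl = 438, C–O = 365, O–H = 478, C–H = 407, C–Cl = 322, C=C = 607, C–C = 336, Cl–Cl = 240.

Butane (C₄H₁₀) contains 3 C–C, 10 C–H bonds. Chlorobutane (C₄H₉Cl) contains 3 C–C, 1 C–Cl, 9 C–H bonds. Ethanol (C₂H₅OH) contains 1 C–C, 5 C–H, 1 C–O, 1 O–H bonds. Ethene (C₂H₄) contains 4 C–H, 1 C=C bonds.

Reaction I:
  Bonds broken (reactants):
    C–C: 3 × 336 = 1008
    C–H: 10 × 407 = 4070
    Cl–Cl: 1 × 240 = 240
    Σ(broken) = 5318 kJ
  Bonds formed (products):
    C–C: 3 × 336 = 1008
    C–Cl: 1 × 322 = 322
    C–H: 9 × 407 = 3663
    H–Cl: 1 × 438 = 438
    Σ(formed) = 5431 kJ
  ΔH_I = 5318 − 5431 = −113 kJ
Reaction II:
  Bonds broken (reactants):
    C–C: 1 × 336 = 336
    C–H: 5 × 407 = 2035
    C–O: 1 × 365 = 365
    O–H: 1 × 478 = 478
    Σ(broken) = 3214 kJ
  Bonds formed (products):
    C–H: 4 × 407 = 1628
    C=C: 1 × 607 = 607
    O–H: 2 × 478 = 956
    Σ(formed) = 3191 kJ
  ΔH_II = 3214 − 3191 = +23 kJ
ΔH_I − ΔH_II = −136 kJ, so reaction I has the more negative ΔH; |ΔH_I − ΔH_II| = 136 kJ.

Reaction I, by 136 kJ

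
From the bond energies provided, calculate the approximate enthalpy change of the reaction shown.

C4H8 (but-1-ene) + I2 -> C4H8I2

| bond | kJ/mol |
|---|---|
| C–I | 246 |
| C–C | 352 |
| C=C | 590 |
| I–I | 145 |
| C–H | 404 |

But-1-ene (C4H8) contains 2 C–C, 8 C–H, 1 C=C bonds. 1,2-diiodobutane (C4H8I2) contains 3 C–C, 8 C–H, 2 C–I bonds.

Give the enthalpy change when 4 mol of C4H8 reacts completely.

Bonds broken (reactants):
  C–C: 2 × 352 = 704
  C–H: 8 × 404 = 3232
  C=C: 1 × 590 = 590
  I–I: 1 × 145 = 145
  Σ(broken) = 4671 kJ
Bonds formed (products):
  C–C: 3 × 352 = 1056
  C–H: 8 × 404 = 3232
  C–I: 2 × 246 = 492
  Σ(formed) = 4780 kJ
ΔH = Σ(broken) − Σ(formed) = 4671 − 4780 = −109 kJ
For 4× the reaction as written: 4 × (−109) = −436 kJ

ΔH = −436 kJ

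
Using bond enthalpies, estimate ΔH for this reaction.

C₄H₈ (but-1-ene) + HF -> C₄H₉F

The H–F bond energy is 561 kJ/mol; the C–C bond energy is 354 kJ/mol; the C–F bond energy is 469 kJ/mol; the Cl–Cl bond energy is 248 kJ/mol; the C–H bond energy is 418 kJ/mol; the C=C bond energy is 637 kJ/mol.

ΔH ≈ −43 kJ

Bonds broken (reactants):
  C–C: 2 × 354 = 708
  C–H: 8 × 418 = 3344
  C=C: 1 × 637 = 637
  H–F: 1 × 561 = 561
  Σ(broken) = 5250 kJ
Bonds formed (products):
  C–C: 3 × 354 = 1062
  C–F: 1 × 469 = 469
  C–H: 9 × 418 = 3762
  Σ(formed) = 5293 kJ
ΔH = Σ(broken) − Σ(formed) = 5250 − 5293 = −43 kJ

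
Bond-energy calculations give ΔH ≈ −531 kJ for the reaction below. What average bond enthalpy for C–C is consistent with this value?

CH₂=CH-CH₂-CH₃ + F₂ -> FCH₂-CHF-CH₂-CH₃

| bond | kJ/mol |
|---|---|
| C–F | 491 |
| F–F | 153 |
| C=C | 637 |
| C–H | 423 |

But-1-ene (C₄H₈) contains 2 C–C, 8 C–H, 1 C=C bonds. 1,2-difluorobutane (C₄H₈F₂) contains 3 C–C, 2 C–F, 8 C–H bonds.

Let D be the C–C bond energy.
Σ(broken) = 2×D + 8×423 + 1×637 + 1×153 = 4174 + 2D
Σ(formed) = 3×D + 2×491 + 8×423 = 4366 + 3D
ΔH = Σ(broken) − Σ(formed) = (4174 + 2D) − (4366 + 3D) = −192 − D
Setting this equal to −531 kJ gives D = 339 kJ/mol.

D(C–C) ≈ 339 kJ/mol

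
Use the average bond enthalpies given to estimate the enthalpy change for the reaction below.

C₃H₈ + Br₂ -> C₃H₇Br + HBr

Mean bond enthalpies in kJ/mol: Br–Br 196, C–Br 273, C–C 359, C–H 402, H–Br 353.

ΔH ≈ −28 kJ

Bonds broken (reactants):
  Br–Br: 1 × 196 = 196
  C–C: 2 × 359 = 718
  C–H: 8 × 402 = 3216
  Σ(broken) = 4130 kJ
Bonds formed (products):
  C–Br: 1 × 273 = 273
  C–C: 2 × 359 = 718
  C–H: 7 × 402 = 2814
  H–Br: 1 × 353 = 353
  Σ(formed) = 4158 kJ
ΔH = Σ(broken) − Σ(formed) = 4130 − 4158 = −28 kJ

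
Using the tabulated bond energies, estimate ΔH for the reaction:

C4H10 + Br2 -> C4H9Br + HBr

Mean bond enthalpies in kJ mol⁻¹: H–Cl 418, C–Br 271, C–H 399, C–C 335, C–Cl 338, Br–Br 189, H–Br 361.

ΔH ≈ −44 kJ

Bonds broken (reactants):
  Br–Br: 1 × 189 = 189
  C–C: 3 × 335 = 1005
  C–H: 10 × 399 = 3990
  Σ(broken) = 5184 kJ
Bonds formed (products):
  C–Br: 1 × 271 = 271
  C–C: 3 × 335 = 1005
  C–H: 9 × 399 = 3591
  H–Br: 1 × 361 = 361
  Σ(formed) = 5228 kJ
ΔH = Σ(broken) − Σ(formed) = 5184 − 5228 = −44 kJ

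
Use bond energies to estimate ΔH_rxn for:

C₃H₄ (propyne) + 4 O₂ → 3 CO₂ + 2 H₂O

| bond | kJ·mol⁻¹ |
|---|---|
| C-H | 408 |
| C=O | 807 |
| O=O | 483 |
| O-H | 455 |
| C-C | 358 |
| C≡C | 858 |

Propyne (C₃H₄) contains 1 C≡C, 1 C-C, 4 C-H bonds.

ΔH ≈ −1882 kJ

Bonds broken (reactants):
  C≡C: 1 × 858 = 858
  C-C: 1 × 358 = 358
  C-H: 4 × 408 = 1632
  O=O: 4 × 483 = 1932
  Σ(broken) = 4780 kJ
Bonds formed (products):
  C=O: 6 × 807 = 4842
  O-H: 4 × 455 = 1820
  Σ(formed) = 6662 kJ
ΔH = Σ(broken) − Σ(formed) = 4780 − 6662 = −1882 kJ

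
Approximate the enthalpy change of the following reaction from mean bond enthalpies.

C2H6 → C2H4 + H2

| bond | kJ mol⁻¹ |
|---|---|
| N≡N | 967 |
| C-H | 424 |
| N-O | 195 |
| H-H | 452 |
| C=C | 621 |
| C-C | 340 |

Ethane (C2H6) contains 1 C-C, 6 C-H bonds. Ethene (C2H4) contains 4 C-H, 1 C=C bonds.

ΔH ≈ +115 kJ

Bonds broken (reactants):
  C-C: 1 × 340 = 340
  C-H: 6 × 424 = 2544
  Σ(broken) = 2884 kJ
Bonds formed (products):
  C-H: 4 × 424 = 1696
  C=C: 1 × 621 = 621
  H-H: 1 × 452 = 452
  Σ(formed) = 2769 kJ
ΔH = Σ(broken) − Σ(formed) = 2884 − 2769 = +115 kJ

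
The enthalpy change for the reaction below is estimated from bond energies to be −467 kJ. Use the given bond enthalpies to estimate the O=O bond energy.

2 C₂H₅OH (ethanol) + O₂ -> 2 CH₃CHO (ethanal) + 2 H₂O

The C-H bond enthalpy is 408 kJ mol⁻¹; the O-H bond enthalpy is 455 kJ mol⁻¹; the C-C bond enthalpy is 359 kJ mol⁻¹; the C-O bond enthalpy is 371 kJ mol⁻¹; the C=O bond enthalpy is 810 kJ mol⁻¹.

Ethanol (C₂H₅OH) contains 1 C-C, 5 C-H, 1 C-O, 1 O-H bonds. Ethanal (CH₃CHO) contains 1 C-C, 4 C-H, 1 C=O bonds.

Let D be the O=O bond energy.
Σ(broken) = 2×359 + 10×408 + 2×371 + 2×455 + 1×D = 6450 + D
Σ(formed) = 2×359 + 8×408 + 2×810 + 4×455 = 7422
ΔH = Σ(broken) − Σ(formed) = (6450 + D) − (7422) = −972 + D
Setting this equal to −467 kJ gives D = 505 kJ/mol.

D(O=O) ≈ 505 kJ/mol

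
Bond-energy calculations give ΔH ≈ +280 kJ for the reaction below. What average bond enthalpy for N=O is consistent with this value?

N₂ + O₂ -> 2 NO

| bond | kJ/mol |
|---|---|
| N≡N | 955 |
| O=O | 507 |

D(N=O) ≈ 591 kJ/mol

Let D be the N=O bond energy.
Σ(broken) = 1×955 + 1×507 = 1462
Σ(formed) = 2×D = 2D
ΔH = Σ(broken) − Σ(formed) = (1462) − (2D) = +1462 − 2D
Setting this equal to +280 kJ gives 2D = 1182, so D = 591 kJ/mol.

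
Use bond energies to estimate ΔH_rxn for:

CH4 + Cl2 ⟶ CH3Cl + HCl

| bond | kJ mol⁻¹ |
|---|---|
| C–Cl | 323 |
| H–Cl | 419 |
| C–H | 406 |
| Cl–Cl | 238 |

ΔH ≈ −98 kJ

Bonds broken (reactants):
  C–H: 4 × 406 = 1624
  Cl–Cl: 1 × 238 = 238
  Σ(broken) = 1862 kJ
Bonds formed (products):
  C–Cl: 1 × 323 = 323
  C–H: 3 × 406 = 1218
  H–Cl: 1 × 419 = 419
  Σ(formed) = 1960 kJ
ΔH = Σ(broken) − Σ(formed) = 1862 − 1960 = −98 kJ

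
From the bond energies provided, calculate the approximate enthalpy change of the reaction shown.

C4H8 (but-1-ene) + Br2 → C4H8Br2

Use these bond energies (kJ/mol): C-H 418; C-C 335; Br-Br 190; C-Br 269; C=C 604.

ΔH ≈ −79 kJ

Bonds broken (reactants):
  Br-Br: 1 × 190 = 190
  C-C: 2 × 335 = 670
  C-H: 8 × 418 = 3344
  C=C: 1 × 604 = 604
  Σ(broken) = 4808 kJ
Bonds formed (products):
  C-Br: 2 × 269 = 538
  C-C: 3 × 335 = 1005
  C-H: 8 × 418 = 3344
  Σ(formed) = 4887 kJ
ΔH = Σ(broken) − Σ(formed) = 4808 − 4887 = −79 kJ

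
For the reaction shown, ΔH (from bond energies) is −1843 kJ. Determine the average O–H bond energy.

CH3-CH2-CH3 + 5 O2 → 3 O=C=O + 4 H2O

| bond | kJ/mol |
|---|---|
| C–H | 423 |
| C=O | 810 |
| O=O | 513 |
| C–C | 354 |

D(O–H) ≈ 455 kJ/mol

Let D be the O–H bond energy.
Σ(broken) = 2×354 + 8×423 + 5×513 = 6657
Σ(formed) = 6×810 + 8×D = 4860 + 8D
ΔH = Σ(broken) − Σ(formed) = (6657) − (4860 + 8D) = +1797 − 8D
Setting this equal to −1843 kJ gives 8D = 3640, so D = 455 kJ/mol.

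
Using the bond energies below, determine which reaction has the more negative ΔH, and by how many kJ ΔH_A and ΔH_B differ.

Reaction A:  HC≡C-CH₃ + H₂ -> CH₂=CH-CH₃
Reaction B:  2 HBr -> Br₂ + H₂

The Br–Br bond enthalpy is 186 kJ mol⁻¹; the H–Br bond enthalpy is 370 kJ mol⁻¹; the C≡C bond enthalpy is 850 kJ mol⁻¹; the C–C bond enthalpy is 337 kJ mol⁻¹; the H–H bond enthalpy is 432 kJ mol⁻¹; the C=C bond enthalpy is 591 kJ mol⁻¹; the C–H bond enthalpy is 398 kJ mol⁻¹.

Reaction A:
  Bonds broken (reactants):
    C≡C: 1 × 850 = 850
    C–C: 1 × 337 = 337
    C–H: 4 × 398 = 1592
    H–H: 1 × 432 = 432
    Σ(broken) = 3211 kJ
  Bonds formed (products):
    C–C: 1 × 337 = 337
    C–H: 6 × 398 = 2388
    C=C: 1 × 591 = 591
    Σ(formed) = 3316 kJ
  ΔH_A = 3211 − 3316 = −105 kJ
Reaction B:
  Bonds broken (reactants):
    H–Br: 2 × 370 = 740
    Σ(broken) = 740 kJ
  Bonds formed (products):
    Br–Br: 1 × 186 = 186
    H–H: 1 × 432 = 432
    Σ(formed) = 618 kJ
  ΔH_B = 740 − 618 = +122 kJ
ΔH_A − ΔH_B = −227 kJ, so reaction A has the more negative ΔH; |ΔH_A − ΔH_B| = 227 kJ.

Reaction A, by 227 kJ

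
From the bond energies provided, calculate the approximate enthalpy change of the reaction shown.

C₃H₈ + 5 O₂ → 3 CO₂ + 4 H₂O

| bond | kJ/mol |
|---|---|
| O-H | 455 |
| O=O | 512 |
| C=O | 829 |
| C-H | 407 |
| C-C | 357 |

ΔH ≈ −2084 kJ

Bonds broken (reactants):
  C-C: 2 × 357 = 714
  C-H: 8 × 407 = 3256
  O=O: 5 × 512 = 2560
  Σ(broken) = 6530 kJ
Bonds formed (products):
  C=O: 6 × 829 = 4974
  O-H: 8 × 455 = 3640
  Σ(formed) = 8614 kJ
ΔH = Σ(broken) − Σ(formed) = 6530 − 8614 = −2084 kJ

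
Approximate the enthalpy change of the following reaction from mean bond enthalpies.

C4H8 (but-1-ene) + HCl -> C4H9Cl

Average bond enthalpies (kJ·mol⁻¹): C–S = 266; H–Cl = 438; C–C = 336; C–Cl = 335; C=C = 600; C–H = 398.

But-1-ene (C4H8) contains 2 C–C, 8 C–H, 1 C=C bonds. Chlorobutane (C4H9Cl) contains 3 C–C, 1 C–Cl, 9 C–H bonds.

Bonds broken (reactants):
  C–C: 2 × 336 = 672
  C–H: 8 × 398 = 3184
  C=C: 1 × 600 = 600
  H–Cl: 1 × 438 = 438
  Σ(broken) = 4894 kJ
Bonds formed (products):
  C–C: 3 × 336 = 1008
  C–Cl: 1 × 335 = 335
  C–H: 9 × 398 = 3582
  Σ(formed) = 4925 kJ
ΔH = Σ(broken) − Σ(formed) = 4894 − 4925 = −31 kJ

ΔH ≈ −31 kJ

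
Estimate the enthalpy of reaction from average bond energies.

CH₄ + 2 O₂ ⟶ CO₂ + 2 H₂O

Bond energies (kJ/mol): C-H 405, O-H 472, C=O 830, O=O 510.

ΔH ≈ −908 kJ

Bonds broken (reactants):
  C-H: 4 × 405 = 1620
  O=O: 2 × 510 = 1020
  Σ(broken) = 2640 kJ
Bonds formed (products):
  C=O: 2 × 830 = 1660
  O-H: 4 × 472 = 1888
  Σ(formed) = 3548 kJ
ΔH = Σ(broken) − Σ(formed) = 2640 − 3548 = −908 kJ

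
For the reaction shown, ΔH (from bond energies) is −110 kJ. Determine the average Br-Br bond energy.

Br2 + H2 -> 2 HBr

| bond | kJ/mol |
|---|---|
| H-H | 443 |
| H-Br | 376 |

Let D be the Br-Br bond energy.
Σ(broken) = 1×D + 1×443 = 443 + D
Σ(formed) = 2×376 = 752
ΔH = Σ(broken) − Σ(formed) = (443 + D) − (752) = −309 + D
Setting this equal to −110 kJ gives D = 199 kJ/mol.

D(Br-Br) ≈ 199 kJ/mol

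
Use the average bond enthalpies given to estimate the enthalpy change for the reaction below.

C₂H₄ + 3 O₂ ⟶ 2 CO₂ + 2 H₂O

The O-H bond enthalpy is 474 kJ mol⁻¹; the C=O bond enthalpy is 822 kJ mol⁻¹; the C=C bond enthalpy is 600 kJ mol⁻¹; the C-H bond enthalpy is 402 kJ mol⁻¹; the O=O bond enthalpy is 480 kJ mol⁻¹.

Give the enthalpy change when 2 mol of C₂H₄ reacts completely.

Bonds broken (reactants):
  C-H: 4 × 402 = 1608
  C=C: 1 × 600 = 600
  O=O: 3 × 480 = 1440
  Σ(broken) = 3648 kJ
Bonds formed (products):
  C=O: 4 × 822 = 3288
  O-H: 4 × 474 = 1896
  Σ(formed) = 5184 kJ
ΔH = Σ(broken) − Σ(formed) = 3648 − 5184 = −1536 kJ
For 2× the reaction as written: 2 × (−1536) = −3072 kJ

ΔH = −3072 kJ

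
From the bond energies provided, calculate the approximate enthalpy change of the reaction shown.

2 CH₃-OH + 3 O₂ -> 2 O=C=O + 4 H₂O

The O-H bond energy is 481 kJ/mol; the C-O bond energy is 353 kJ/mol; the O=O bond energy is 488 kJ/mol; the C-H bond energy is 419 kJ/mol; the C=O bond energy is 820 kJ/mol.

ΔH ≈ −1482 kJ

Bonds broken (reactants):
  C-H: 6 × 419 = 2514
  C-O: 2 × 353 = 706
  O-H: 2 × 481 = 962
  O=O: 3 × 488 = 1464
  Σ(broken) = 5646 kJ
Bonds formed (products):
  C=O: 4 × 820 = 3280
  O-H: 8 × 481 = 3848
  Σ(formed) = 7128 kJ
ΔH = Σ(broken) − Σ(formed) = 5646 − 7128 = −1482 kJ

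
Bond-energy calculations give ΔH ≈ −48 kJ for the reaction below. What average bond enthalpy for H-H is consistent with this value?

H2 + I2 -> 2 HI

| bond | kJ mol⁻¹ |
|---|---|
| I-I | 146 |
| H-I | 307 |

Let D be the H-H bond energy.
Σ(broken) = 1×D + 1×146 = 146 + D
Σ(formed) = 2×307 = 614
ΔH = Σ(broken) − Σ(formed) = (146 + D) − (614) = −468 + D
Setting this equal to −48 kJ gives D = 420 kJ/mol.

D(H-H) ≈ 420 kJ/mol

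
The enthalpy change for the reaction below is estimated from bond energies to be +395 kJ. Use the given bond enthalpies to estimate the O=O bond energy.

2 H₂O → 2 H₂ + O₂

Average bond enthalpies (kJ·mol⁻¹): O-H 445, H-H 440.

Let D be the O=O bond energy.
Σ(broken) = 4×445 = 1780
Σ(formed) = 2×440 + 1×D = 880 + D
ΔH = Σ(broken) − Σ(formed) = (1780) − (880 + D) = +900 − D
Setting this equal to +395 kJ gives D = 505 kJ/mol.

D(O=O) ≈ 505 kJ/mol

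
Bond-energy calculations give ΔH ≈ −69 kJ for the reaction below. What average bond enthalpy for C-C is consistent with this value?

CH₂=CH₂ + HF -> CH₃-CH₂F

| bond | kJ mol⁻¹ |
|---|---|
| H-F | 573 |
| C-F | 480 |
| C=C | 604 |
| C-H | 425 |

Let D be the C-C bond energy.
Σ(broken) = 4×425 + 1×604 + 1×573 = 2877
Σ(formed) = 1×D + 1×480 + 5×425 = 2605 + D
ΔH = Σ(broken) − Σ(formed) = (2877) − (2605 + D) = +272 − D
Setting this equal to −69 kJ gives D = 341 kJ/mol.

D(C-C) ≈ 341 kJ/mol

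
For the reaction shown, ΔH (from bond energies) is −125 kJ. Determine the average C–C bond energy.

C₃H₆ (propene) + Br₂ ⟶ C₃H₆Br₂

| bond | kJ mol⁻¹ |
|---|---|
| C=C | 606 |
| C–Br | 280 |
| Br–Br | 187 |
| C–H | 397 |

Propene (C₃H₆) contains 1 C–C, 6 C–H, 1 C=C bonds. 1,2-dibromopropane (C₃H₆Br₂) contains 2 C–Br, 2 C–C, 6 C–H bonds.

D(C–C) ≈ 358 kJ/mol

Let D be the C–C bond energy.
Σ(broken) = 1×187 + 1×D + 6×397 + 1×606 = 3175 + D
Σ(formed) = 2×280 + 2×D + 6×397 = 2942 + 2D
ΔH = Σ(broken) − Σ(formed) = (3175 + D) − (2942 + 2D) = +233 − D
Setting this equal to −125 kJ gives D = 358 kJ/mol.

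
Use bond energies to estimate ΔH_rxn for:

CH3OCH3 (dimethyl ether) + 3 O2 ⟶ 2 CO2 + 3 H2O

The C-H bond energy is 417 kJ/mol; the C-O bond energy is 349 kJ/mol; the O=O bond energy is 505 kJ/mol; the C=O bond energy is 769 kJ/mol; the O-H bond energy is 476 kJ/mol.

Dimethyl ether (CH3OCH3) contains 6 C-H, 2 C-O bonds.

ΔH ≈ −1217 kJ

Bonds broken (reactants):
  C-H: 6 × 417 = 2502
  C-O: 2 × 349 = 698
  O=O: 3 × 505 = 1515
  Σ(broken) = 4715 kJ
Bonds formed (products):
  C=O: 4 × 769 = 3076
  O-H: 6 × 476 = 2856
  Σ(formed) = 5932 kJ
ΔH = Σ(broken) − Σ(formed) = 4715 − 5932 = −1217 kJ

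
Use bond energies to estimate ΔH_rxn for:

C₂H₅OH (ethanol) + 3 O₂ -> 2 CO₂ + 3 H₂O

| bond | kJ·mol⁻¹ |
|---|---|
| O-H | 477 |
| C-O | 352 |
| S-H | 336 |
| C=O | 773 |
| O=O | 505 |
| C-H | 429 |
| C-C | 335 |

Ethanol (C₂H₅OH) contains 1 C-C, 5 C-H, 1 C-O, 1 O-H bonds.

Bonds broken (reactants):
  C-C: 1 × 335 = 335
  C-H: 5 × 429 = 2145
  C-O: 1 × 352 = 352
  O-H: 1 × 477 = 477
  O=O: 3 × 505 = 1515
  Σ(broken) = 4824 kJ
Bonds formed (products):
  C=O: 4 × 773 = 3092
  O-H: 6 × 477 = 2862
  Σ(formed) = 5954 kJ
ΔH = Σ(broken) − Σ(formed) = 4824 − 5954 = −1130 kJ

ΔH ≈ −1130 kJ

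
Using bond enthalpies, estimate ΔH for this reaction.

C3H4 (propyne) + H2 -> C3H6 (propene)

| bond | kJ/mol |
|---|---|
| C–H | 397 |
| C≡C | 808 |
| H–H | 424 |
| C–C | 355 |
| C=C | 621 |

ΔH ≈ −183 kJ

Bonds broken (reactants):
  C≡C: 1 × 808 = 808
  C–C: 1 × 355 = 355
  C–H: 4 × 397 = 1588
  H–H: 1 × 424 = 424
  Σ(broken) = 3175 kJ
Bonds formed (products):
  C–C: 1 × 355 = 355
  C–H: 6 × 397 = 2382
  C=C: 1 × 621 = 621
  Σ(formed) = 3358 kJ
ΔH = Σ(broken) − Σ(formed) = 3175 − 3358 = −183 kJ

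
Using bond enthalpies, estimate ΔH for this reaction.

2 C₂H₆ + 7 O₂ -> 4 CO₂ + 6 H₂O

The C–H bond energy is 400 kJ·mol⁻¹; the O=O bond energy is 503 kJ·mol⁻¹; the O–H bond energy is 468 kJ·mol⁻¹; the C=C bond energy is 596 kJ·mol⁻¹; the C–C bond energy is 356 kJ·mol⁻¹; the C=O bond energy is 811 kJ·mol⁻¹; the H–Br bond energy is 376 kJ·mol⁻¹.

ΔH ≈ −3071 kJ

Bonds broken (reactants):
  C–C: 2 × 356 = 712
  C–H: 12 × 400 = 4800
  O=O: 7 × 503 = 3521
  Σ(broken) = 9033 kJ
Bonds formed (products):
  C=O: 8 × 811 = 6488
  O–H: 12 × 468 = 5616
  Σ(formed) = 12104 kJ
ΔH = Σ(broken) − Σ(formed) = 9033 − 12104 = −3071 kJ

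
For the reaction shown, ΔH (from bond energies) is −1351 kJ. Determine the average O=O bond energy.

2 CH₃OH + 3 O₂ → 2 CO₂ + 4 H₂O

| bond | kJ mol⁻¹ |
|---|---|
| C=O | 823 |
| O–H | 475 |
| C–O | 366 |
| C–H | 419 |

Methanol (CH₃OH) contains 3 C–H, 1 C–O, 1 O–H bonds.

D(O=O) ≈ 515 kJ/mol

Let D be the O=O bond energy.
Σ(broken) = 6×419 + 2×366 + 2×475 + 3×D = 4196 + 3D
Σ(formed) = 4×823 + 8×475 = 7092
ΔH = Σ(broken) − Σ(formed) = (4196 + 3D) − (7092) = −2896 + 3D
Setting this equal to −1351 kJ gives 3D = 1545, so D = 515 kJ/mol.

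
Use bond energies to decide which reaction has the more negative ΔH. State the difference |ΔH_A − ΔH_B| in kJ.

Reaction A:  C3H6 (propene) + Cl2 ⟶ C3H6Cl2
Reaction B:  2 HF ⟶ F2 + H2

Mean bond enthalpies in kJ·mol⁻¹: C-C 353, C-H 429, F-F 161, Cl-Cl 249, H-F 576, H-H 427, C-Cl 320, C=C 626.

Reaction A:
  Bonds broken (reactants):
    C-C: 1 × 353 = 353
    C-H: 6 × 429 = 2574
    C=C: 1 × 626 = 626
    Cl-Cl: 1 × 249 = 249
    Σ(broken) = 3802 kJ
  Bonds formed (products):
    C-C: 2 × 353 = 706
    C-Cl: 2 × 320 = 640
    C-H: 6 × 429 = 2574
    Σ(formed) = 3920 kJ
  ΔH_A = 3802 − 3920 = −118 kJ
Reaction B:
  Bonds broken (reactants):
    H-F: 2 × 576 = 1152
    Σ(broken) = 1152 kJ
  Bonds formed (products):
    F-F: 1 × 161 = 161
    H-H: 1 × 427 = 427
    Σ(formed) = 588 kJ
  ΔH_B = 1152 − 588 = +564 kJ
ΔH_A − ΔH_B = −682 kJ, so reaction A has the more negative ΔH; |ΔH_A − ΔH_B| = 682 kJ.

Reaction A, by 682 kJ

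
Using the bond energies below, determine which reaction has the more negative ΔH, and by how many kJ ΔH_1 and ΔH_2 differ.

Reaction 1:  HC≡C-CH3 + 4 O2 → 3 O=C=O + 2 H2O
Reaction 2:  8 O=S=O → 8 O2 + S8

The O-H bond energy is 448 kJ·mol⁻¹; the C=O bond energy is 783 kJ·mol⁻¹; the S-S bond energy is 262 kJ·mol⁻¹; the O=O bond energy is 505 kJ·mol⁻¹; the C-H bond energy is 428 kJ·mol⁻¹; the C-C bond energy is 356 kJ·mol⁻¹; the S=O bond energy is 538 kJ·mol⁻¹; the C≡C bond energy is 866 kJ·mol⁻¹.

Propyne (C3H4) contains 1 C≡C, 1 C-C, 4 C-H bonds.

Reaction 1, by 4008 kJ

Reaction 1:
  Bonds broken (reactants):
    C≡C: 1 × 866 = 866
    C-C: 1 × 356 = 356
    C-H: 4 × 428 = 1712
    O=O: 4 × 505 = 2020
    Σ(broken) = 4954 kJ
  Bonds formed (products):
    C=O: 6 × 783 = 4698
    O-H: 4 × 448 = 1792
    Σ(formed) = 6490 kJ
  ΔH_1 = 4954 − 6490 = −1536 kJ
Reaction 2:
  Bonds broken (reactants):
    S=O: 16 × 538 = 8608
    Σ(broken) = 8608 kJ
  Bonds formed (products):
    O=O: 8 × 505 = 4040
    S-S: 8 × 262 = 2096
    Σ(formed) = 6136 kJ
  ΔH_2 = 8608 − 6136 = +2472 kJ
ΔH_1 − ΔH_2 = −4008 kJ, so reaction 1 has the more negative ΔH; |ΔH_1 − ΔH_2| = 4008 kJ.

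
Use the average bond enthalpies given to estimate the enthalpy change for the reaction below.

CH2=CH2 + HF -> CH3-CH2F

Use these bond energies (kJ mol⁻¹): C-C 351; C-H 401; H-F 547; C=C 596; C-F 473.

ΔH ≈ −82 kJ

Bonds broken (reactants):
  C-H: 4 × 401 = 1604
  C=C: 1 × 596 = 596
  H-F: 1 × 547 = 547
  Σ(broken) = 2747 kJ
Bonds formed (products):
  C-C: 1 × 351 = 351
  C-F: 1 × 473 = 473
  C-H: 5 × 401 = 2005
  Σ(formed) = 2829 kJ
ΔH = Σ(broken) − Σ(formed) = 2747 − 2829 = −82 kJ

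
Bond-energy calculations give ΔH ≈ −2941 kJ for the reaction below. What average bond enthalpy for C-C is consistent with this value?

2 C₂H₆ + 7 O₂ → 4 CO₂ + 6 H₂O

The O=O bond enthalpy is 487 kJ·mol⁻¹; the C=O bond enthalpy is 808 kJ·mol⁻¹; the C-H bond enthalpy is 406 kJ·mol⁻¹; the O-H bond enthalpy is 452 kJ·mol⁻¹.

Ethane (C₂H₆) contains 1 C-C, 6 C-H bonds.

D(C-C) ≈ 333 kJ/mol

Let D be the C-C bond energy.
Σ(broken) = 2×D + 12×406 + 7×487 = 8281 + 2D
Σ(formed) = 8×808 + 12×452 = 11888
ΔH = Σ(broken) − Σ(formed) = (8281 + 2D) − (11888) = −3607 + 2D
Setting this equal to −2941 kJ gives 2D = 666, so D = 333 kJ/mol.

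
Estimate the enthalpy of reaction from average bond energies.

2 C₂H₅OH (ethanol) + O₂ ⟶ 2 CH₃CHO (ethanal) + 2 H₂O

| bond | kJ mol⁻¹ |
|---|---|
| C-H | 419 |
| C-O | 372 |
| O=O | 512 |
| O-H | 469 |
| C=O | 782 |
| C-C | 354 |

ΔH ≈ −408 kJ

Bonds broken (reactants):
  C-C: 2 × 354 = 708
  C-H: 10 × 419 = 4190
  C-O: 2 × 372 = 744
  O-H: 2 × 469 = 938
  O=O: 1 × 512 = 512
  Σ(broken) = 7092 kJ
Bonds formed (products):
  C-C: 2 × 354 = 708
  C-H: 8 × 419 = 3352
  C=O: 2 × 782 = 1564
  O-H: 4 × 469 = 1876
  Σ(formed) = 7500 kJ
ΔH = Σ(broken) − Σ(formed) = 7092 − 7500 = −408 kJ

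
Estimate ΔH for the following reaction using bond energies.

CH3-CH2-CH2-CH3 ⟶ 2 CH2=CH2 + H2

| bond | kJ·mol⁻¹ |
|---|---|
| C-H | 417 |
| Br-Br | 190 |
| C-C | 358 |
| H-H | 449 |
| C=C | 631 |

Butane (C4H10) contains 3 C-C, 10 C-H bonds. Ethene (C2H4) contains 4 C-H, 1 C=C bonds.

Bonds broken (reactants):
  C-C: 3 × 358 = 1074
  C-H: 10 × 417 = 4170
  Σ(broken) = 5244 kJ
Bonds formed (products):
  C-H: 8 × 417 = 3336
  C=C: 2 × 631 = 1262
  H-H: 1 × 449 = 449
  Σ(formed) = 5047 kJ
ΔH = Σ(broken) − Σ(formed) = 5244 − 5047 = +197 kJ

ΔH ≈ +197 kJ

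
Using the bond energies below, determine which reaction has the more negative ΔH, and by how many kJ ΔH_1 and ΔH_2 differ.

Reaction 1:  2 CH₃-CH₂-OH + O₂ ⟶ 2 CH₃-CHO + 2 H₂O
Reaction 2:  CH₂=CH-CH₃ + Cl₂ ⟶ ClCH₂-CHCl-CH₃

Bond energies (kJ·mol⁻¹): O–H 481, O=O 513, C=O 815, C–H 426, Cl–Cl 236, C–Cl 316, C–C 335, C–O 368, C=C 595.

Reaction 1, by 355 kJ

Reaction 1:
  Bonds broken (reactants):
    C–C: 2 × 335 = 670
    C–H: 10 × 426 = 4260
    C–O: 2 × 368 = 736
    O–H: 2 × 481 = 962
    O=O: 1 × 513 = 513
    Σ(broken) = 7141 kJ
  Bonds formed (products):
    C–C: 2 × 335 = 670
    C–H: 8 × 426 = 3408
    C=O: 2 × 815 = 1630
    O–H: 4 × 481 = 1924
    Σ(formed) = 7632 kJ
  ΔH_1 = 7141 − 7632 = −491 kJ
Reaction 2:
  Bonds broken (reactants):
    C–C: 1 × 335 = 335
    C–H: 6 × 426 = 2556
    C=C: 1 × 595 = 595
    Cl–Cl: 1 × 236 = 236
    Σ(broken) = 3722 kJ
  Bonds formed (products):
    C–C: 2 × 335 = 670
    C–Cl: 2 × 316 = 632
    C–H: 6 × 426 = 2556
    Σ(formed) = 3858 kJ
  ΔH_2 = 3722 − 3858 = −136 kJ
ΔH_1 − ΔH_2 = −355 kJ, so reaction 1 has the more negative ΔH; |ΔH_1 − ΔH_2| = 355 kJ.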